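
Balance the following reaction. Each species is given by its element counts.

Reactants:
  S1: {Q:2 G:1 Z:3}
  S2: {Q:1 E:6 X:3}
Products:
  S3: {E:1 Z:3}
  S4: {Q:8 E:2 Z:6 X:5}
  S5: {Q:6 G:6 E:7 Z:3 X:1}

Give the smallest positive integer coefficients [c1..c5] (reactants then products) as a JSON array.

Q: 6·2+2·1 = 14 | 3·0+1·8+1·6 = 14
G: 6·1+2·0 = 6 | 3·0+1·0+1·6 = 6
E: 6·0+2·6 = 12 | 3·1+1·2+1·7 = 12
Z: 6·3+2·0 = 18 | 3·3+1·6+1·3 = 18
X: 6·0+2·3 = 6 | 3·0+1·5+1·1 = 6
gcd(6,2,3,1,1) = 1

Coefficients: [6, 2, 3, 1, 1]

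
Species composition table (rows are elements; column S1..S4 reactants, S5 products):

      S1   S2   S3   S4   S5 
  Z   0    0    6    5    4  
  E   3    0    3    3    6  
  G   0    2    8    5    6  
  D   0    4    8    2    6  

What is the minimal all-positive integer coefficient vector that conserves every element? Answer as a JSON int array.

Z: 5·0+3·0+1·6+2·5 = 16 | 4·4 = 16
E: 5·3+3·0+1·3+2·3 = 24 | 4·6 = 24
G: 5·0+3·2+1·8+2·5 = 24 | 4·6 = 24
D: 5·0+3·4+1·8+2·2 = 24 | 4·6 = 24
gcd(5,3,1,2,4) = 1

Coefficients: [5, 3, 1, 2, 4]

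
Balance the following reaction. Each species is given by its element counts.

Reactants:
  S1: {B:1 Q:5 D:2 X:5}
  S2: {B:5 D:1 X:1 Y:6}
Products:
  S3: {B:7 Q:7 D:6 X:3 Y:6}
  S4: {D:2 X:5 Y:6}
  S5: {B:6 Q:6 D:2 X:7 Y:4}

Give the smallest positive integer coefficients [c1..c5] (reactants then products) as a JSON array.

Coefficients: [5, 4, 1, 1, 3]

B: 5·1+4·5 = 25 | 1·7+1·0+3·6 = 25
Q: 5·5+4·0 = 25 | 1·7+1·0+3·6 = 25
D: 5·2+4·1 = 14 | 1·6+1·2+3·2 = 14
X: 5·5+4·1 = 29 | 1·3+1·5+3·7 = 29
Y: 5·0+4·6 = 24 | 1·6+1·6+3·4 = 24
gcd(5,4,1,1,3) = 1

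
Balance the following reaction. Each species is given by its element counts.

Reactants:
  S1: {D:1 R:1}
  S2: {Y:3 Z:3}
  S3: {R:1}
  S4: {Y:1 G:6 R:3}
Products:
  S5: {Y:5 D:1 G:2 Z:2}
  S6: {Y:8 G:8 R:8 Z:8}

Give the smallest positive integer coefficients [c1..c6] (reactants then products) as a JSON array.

Y: 1·0+6·3+6·0+3·1 = 21 | 1·5+2·8 = 21
D: 1·1+6·0+6·0+3·0 = 1 | 1·1+2·0 = 1
G: 1·0+6·0+6·0+3·6 = 18 | 1·2+2·8 = 18
R: 1·1+6·0+6·1+3·3 = 16 | 1·0+2·8 = 16
Z: 1·0+6·3+6·0+3·0 = 18 | 1·2+2·8 = 18
gcd(1,6,6,3,1,2) = 1

Coefficients: [1, 6, 6, 3, 1, 2]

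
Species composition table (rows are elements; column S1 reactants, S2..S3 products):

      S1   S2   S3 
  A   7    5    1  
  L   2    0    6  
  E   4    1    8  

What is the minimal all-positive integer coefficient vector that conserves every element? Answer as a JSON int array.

Coefficients: [3, 4, 1]

A: 3·7 = 21 | 4·5+1·1 = 21
L: 3·2 = 6 | 4·0+1·6 = 6
E: 3·4 = 12 | 4·1+1·8 = 12
gcd(3,4,1) = 1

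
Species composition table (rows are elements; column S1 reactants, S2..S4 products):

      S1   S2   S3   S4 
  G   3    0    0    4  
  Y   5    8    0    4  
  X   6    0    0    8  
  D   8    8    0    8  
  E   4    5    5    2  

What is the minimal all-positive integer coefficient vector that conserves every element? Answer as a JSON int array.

Coefficients: [4, 1, 1, 3]

G: 4·3 = 12 | 1·0+1·0+3·4 = 12
Y: 4·5 = 20 | 1·8+1·0+3·4 = 20
X: 4·6 = 24 | 1·0+1·0+3·8 = 24
D: 4·8 = 32 | 1·8+1·0+3·8 = 32
E: 4·4 = 16 | 1·5+1·5+3·2 = 16
gcd(4,1,1,3) = 1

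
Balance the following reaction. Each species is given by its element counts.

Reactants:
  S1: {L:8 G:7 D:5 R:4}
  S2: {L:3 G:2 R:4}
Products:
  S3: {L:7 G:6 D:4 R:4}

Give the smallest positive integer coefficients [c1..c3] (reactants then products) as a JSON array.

Coefficients: [4, 1, 5]

L: 4·8+1·3 = 35 | 5·7 = 35
G: 4·7+1·2 = 30 | 5·6 = 30
D: 4·5+1·0 = 20 | 5·4 = 20
R: 4·4+1·4 = 20 | 5·4 = 20
gcd(4,1,5) = 1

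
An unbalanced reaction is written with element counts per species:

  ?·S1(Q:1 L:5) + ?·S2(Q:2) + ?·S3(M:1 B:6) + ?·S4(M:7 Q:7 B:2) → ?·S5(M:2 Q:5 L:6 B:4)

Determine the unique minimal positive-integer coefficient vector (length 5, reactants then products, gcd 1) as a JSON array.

Coefficients: [6, 6, 3, 1, 5]

M: 6·0+6·0+3·1+1·7 = 10 | 5·2 = 10
Q: 6·1+6·2+3·0+1·7 = 25 | 5·5 = 25
L: 6·5+6·0+3·0+1·0 = 30 | 5·6 = 30
B: 6·0+6·0+3·6+1·2 = 20 | 5·4 = 20
gcd(6,6,3,1,5) = 1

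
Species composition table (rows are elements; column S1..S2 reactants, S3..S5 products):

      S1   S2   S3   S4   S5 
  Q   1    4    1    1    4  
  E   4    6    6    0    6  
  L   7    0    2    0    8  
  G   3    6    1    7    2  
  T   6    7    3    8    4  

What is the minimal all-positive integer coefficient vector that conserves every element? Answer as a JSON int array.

Coefficients: [6, 5, 5, 5, 4]

Q: 6·1+5·4 = 26 | 5·1+5·1+4·4 = 26
E: 6·4+5·6 = 54 | 5·6+5·0+4·6 = 54
L: 6·7+5·0 = 42 | 5·2+5·0+4·8 = 42
G: 6·3+5·6 = 48 | 5·1+5·7+4·2 = 48
T: 6·6+5·7 = 71 | 5·3+5·8+4·4 = 71
gcd(6,5,5,5,4) = 1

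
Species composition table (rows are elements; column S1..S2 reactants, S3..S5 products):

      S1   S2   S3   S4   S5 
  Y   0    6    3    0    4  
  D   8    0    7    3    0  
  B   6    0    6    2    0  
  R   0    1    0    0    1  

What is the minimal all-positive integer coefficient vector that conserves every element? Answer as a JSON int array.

Y: 4·0+3·6 = 18 | 2·3+6·0+3·4 = 18
D: 4·8+3·0 = 32 | 2·7+6·3+3·0 = 32
B: 4·6+3·0 = 24 | 2·6+6·2+3·0 = 24
R: 4·0+3·1 = 3 | 2·0+6·0+3·1 = 3
gcd(4,3,2,6,3) = 1

Coefficients: [4, 3, 2, 6, 3]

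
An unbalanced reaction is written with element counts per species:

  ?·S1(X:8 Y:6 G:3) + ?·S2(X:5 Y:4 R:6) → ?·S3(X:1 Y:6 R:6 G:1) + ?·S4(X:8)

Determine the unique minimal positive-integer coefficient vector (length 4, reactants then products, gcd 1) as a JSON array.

X: 2·8+6·5 = 46 | 6·1+5·8 = 46
Y: 2·6+6·4 = 36 | 6·6+5·0 = 36
R: 2·0+6·6 = 36 | 6·6+5·0 = 36
G: 2·3+6·0 = 6 | 6·1+5·0 = 6
gcd(2,6,6,5) = 1

Coefficients: [2, 6, 6, 5]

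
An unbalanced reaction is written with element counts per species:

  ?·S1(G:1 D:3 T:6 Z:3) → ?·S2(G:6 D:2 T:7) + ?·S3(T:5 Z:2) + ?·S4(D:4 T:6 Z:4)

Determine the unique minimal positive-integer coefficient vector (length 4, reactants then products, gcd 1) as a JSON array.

G: 6·1 = 6 | 1·6+1·0+4·0 = 6
D: 6·3 = 18 | 1·2+1·0+4·4 = 18
T: 6·6 = 36 | 1·7+1·5+4·6 = 36
Z: 6·3 = 18 | 1·0+1·2+4·4 = 18
gcd(6,1,1,4) = 1

Coefficients: [6, 1, 1, 4]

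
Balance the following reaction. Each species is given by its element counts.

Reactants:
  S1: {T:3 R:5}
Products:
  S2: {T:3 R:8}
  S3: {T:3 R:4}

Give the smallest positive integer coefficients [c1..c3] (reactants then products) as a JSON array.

T: 4·3 = 12 | 1·3+3·3 = 12
R: 4·5 = 20 | 1·8+3·4 = 20
gcd(4,1,3) = 1

Coefficients: [4, 1, 3]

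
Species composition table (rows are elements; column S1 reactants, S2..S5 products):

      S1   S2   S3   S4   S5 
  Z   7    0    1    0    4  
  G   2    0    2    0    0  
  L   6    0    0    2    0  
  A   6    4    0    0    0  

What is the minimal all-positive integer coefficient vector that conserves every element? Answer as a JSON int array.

Coefficients: [2, 3, 2, 6, 3]

Z: 2·7 = 14 | 3·0+2·1+6·0+3·4 = 14
G: 2·2 = 4 | 3·0+2·2+6·0+3·0 = 4
L: 2·6 = 12 | 3·0+2·0+6·2+3·0 = 12
A: 2·6 = 12 | 3·4+2·0+6·0+3·0 = 12
gcd(2,3,2,6,3) = 1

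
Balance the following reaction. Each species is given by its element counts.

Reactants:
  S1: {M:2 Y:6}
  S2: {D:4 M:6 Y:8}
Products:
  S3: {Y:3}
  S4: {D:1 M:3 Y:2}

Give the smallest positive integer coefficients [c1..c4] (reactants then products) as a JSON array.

Coefficients: [3, 1, 6, 4]

D: 3·0+1·4 = 4 | 6·0+4·1 = 4
M: 3·2+1·6 = 12 | 6·0+4·3 = 12
Y: 3·6+1·8 = 26 | 6·3+4·2 = 26
gcd(3,1,6,4) = 1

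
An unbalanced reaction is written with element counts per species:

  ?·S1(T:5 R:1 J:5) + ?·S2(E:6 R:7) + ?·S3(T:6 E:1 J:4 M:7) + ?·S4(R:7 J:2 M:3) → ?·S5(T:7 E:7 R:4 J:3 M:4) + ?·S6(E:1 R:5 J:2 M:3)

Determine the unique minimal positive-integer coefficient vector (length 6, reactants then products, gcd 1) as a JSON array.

Coefficients: [1, 6, 5, 1, 5, 6]

T: 1·5+6·0+5·6+1·0 = 35 | 5·7+6·0 = 35
E: 1·0+6·6+5·1+1·0 = 41 | 5·7+6·1 = 41
R: 1·1+6·7+5·0+1·7 = 50 | 5·4+6·5 = 50
J: 1·5+6·0+5·4+1·2 = 27 | 5·3+6·2 = 27
M: 1·0+6·0+5·7+1·3 = 38 | 5·4+6·3 = 38
gcd(1,6,5,1,5,6) = 1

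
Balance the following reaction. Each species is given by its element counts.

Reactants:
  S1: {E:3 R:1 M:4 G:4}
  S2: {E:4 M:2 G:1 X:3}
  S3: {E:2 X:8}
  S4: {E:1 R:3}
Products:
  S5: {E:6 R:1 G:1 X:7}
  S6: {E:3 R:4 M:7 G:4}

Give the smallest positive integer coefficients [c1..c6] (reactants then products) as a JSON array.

E: 4·3+6·4+3·2+6·1 = 48 | 6·6+4·3 = 48
R: 4·1+6·0+3·0+6·3 = 22 | 6·1+4·4 = 22
M: 4·4+6·2+3·0+6·0 = 28 | 6·0+4·7 = 28
G: 4·4+6·1+3·0+6·0 = 22 | 6·1+4·4 = 22
X: 4·0+6·3+3·8+6·0 = 42 | 6·7+4·0 = 42
gcd(4,6,3,6,6,4) = 1

Coefficients: [4, 6, 3, 6, 6, 4]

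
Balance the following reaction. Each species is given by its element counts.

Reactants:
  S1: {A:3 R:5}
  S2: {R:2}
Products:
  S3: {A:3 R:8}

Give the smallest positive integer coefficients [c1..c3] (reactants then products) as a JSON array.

Coefficients: [2, 3, 2]

A: 2·3+3·0 = 6 | 2·3 = 6
R: 2·5+3·2 = 16 | 2·8 = 16
gcd(2,3,2) = 1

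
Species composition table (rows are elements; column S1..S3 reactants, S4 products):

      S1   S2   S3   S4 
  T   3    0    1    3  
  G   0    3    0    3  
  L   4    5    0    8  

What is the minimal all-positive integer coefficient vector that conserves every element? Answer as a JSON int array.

Coefficients: [3, 4, 3, 4]

T: 3·3+4·0+3·1 = 12 | 4·3 = 12
G: 3·0+4·3+3·0 = 12 | 4·3 = 12
L: 3·4+4·5+3·0 = 32 | 4·8 = 32
gcd(3,4,3,4) = 1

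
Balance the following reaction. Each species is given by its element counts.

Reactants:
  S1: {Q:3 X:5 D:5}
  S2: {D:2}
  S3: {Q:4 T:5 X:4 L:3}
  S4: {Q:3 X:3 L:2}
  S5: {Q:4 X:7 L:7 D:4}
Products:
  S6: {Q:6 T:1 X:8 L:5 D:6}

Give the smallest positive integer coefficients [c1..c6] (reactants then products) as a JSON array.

Q: 2·3+6·0+1·4+4·3+2·4 = 30 | 5·6 = 30
T: 2·0+6·0+1·5+4·0+2·0 = 5 | 5·1 = 5
X: 2·5+6·0+1·4+4·3+2·7 = 40 | 5·8 = 40
L: 2·0+6·0+1·3+4·2+2·7 = 25 | 5·5 = 25
D: 2·5+6·2+1·0+4·0+2·4 = 30 | 5·6 = 30
gcd(2,6,1,4,2,5) = 1

Coefficients: [2, 6, 1, 4, 2, 5]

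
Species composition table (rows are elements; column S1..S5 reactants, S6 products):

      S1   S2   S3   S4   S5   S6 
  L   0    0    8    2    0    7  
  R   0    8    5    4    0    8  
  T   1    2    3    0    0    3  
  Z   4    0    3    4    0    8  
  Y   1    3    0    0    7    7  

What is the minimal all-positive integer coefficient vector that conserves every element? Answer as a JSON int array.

Coefficients: [4, 1, 4, 5, 5, 6]

L: 4·0+1·0+4·8+5·2+5·0 = 42 | 6·7 = 42
R: 4·0+1·8+4·5+5·4+5·0 = 48 | 6·8 = 48
T: 4·1+1·2+4·3+5·0+5·0 = 18 | 6·3 = 18
Z: 4·4+1·0+4·3+5·4+5·0 = 48 | 6·8 = 48
Y: 4·1+1·3+4·0+5·0+5·7 = 42 | 6·7 = 42
gcd(4,1,4,5,5,6) = 1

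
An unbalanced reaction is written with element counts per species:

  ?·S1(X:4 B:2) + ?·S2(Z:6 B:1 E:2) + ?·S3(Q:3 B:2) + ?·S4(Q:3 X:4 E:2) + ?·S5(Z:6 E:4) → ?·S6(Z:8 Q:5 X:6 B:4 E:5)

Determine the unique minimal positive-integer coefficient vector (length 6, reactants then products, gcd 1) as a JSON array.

Coefficients: [4, 6, 5, 5, 2, 6]

Z: 4·0+6·6+5·0+5·0+2·6 = 48 | 6·8 = 48
Q: 4·0+6·0+5·3+5·3+2·0 = 30 | 6·5 = 30
X: 4·4+6·0+5·0+5·4+2·0 = 36 | 6·6 = 36
B: 4·2+6·1+5·2+5·0+2·0 = 24 | 6·4 = 24
E: 4·0+6·2+5·0+5·2+2·4 = 30 | 6·5 = 30
gcd(4,6,5,5,2,6) = 1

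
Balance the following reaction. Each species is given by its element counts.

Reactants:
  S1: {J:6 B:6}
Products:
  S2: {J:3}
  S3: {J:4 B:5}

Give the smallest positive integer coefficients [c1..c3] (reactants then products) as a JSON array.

J: 5·6 = 30 | 2·3+6·4 = 30
B: 5·6 = 30 | 2·0+6·5 = 30
gcd(5,2,6) = 1

Coefficients: [5, 2, 6]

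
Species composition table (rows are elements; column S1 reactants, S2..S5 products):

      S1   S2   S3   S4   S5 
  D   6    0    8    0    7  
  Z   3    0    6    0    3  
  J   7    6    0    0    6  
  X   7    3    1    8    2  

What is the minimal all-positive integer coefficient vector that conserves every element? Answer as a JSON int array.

Coefficients: [6, 3, 1, 3, 4]

D: 6·6 = 36 | 3·0+1·8+3·0+4·7 = 36
Z: 6·3 = 18 | 3·0+1·6+3·0+4·3 = 18
J: 6·7 = 42 | 3·6+1·0+3·0+4·6 = 42
X: 6·7 = 42 | 3·3+1·1+3·8+4·2 = 42
gcd(6,3,1,3,4) = 1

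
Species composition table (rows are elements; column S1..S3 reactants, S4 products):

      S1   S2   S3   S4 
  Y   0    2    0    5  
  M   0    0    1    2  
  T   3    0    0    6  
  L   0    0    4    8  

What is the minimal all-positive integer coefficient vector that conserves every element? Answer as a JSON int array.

Coefficients: [4, 5, 4, 2]

Y: 4·0+5·2+4·0 = 10 | 2·5 = 10
M: 4·0+5·0+4·1 = 4 | 2·2 = 4
T: 4·3+5·0+4·0 = 12 | 2·6 = 12
L: 4·0+5·0+4·4 = 16 | 2·8 = 16
gcd(4,5,4,2) = 1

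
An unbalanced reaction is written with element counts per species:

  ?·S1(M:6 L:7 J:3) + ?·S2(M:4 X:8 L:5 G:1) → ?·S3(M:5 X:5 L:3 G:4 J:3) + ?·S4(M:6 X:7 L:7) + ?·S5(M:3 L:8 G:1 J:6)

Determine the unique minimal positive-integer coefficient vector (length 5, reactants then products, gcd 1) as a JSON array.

Coefficients: [3, 5, 1, 5, 1]

M: 3·6+5·4 = 38 | 1·5+5·6+1·3 = 38
X: 3·0+5·8 = 40 | 1·5+5·7+1·0 = 40
L: 3·7+5·5 = 46 | 1·3+5·7+1·8 = 46
G: 3·0+5·1 = 5 | 1·4+5·0+1·1 = 5
J: 3·3+5·0 = 9 | 1·3+5·0+1·6 = 9
gcd(3,5,1,5,1) = 1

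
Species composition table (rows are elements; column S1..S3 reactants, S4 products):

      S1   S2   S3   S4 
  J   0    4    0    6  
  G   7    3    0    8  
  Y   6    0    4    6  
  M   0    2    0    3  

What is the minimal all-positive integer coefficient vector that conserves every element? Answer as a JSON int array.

J: 2·0+6·4+3·0 = 24 | 4·6 = 24
G: 2·7+6·3+3·0 = 32 | 4·8 = 32
Y: 2·6+6·0+3·4 = 24 | 4·6 = 24
M: 2·0+6·2+3·0 = 12 | 4·3 = 12
gcd(2,6,3,4) = 1

Coefficients: [2, 6, 3, 4]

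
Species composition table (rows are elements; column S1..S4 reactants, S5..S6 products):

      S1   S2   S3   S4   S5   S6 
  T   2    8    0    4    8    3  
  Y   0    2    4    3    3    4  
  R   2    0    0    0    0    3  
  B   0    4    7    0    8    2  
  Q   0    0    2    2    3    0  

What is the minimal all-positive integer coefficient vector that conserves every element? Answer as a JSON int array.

T: 6·2+3·8+4·0+2·4 = 44 | 4·8+4·3 = 44
Y: 6·0+3·2+4·4+2·3 = 28 | 4·3+4·4 = 28
R: 6·2+3·0+4·0+2·0 = 12 | 4·0+4·3 = 12
B: 6·0+3·4+4·7+2·0 = 40 | 4·8+4·2 = 40
Q: 6·0+3·0+4·2+2·2 = 12 | 4·3+4·0 = 12
gcd(6,3,4,2,4,4) = 1

Coefficients: [6, 3, 4, 2, 4, 4]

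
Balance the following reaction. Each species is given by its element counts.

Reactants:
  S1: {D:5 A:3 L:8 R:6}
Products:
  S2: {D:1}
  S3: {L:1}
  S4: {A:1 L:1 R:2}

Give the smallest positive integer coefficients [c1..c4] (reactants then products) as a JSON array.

Coefficients: [1, 5, 5, 3]

D: 1·5 = 5 | 5·1+5·0+3·0 = 5
A: 1·3 = 3 | 5·0+5·0+3·1 = 3
L: 1·8 = 8 | 5·0+5·1+3·1 = 8
R: 1·6 = 6 | 5·0+5·0+3·2 = 6
gcd(1,5,5,3) = 1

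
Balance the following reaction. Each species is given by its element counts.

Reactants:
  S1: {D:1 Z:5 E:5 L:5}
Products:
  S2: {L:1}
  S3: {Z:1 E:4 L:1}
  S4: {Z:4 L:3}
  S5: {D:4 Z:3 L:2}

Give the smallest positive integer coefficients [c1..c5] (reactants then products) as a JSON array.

Coefficients: [4, 4, 5, 3, 1]

D: 4·1 = 4 | 4·0+5·0+3·0+1·4 = 4
Z: 4·5 = 20 | 4·0+5·1+3·4+1·3 = 20
E: 4·5 = 20 | 4·0+5·4+3·0+1·0 = 20
L: 4·5 = 20 | 4·1+5·1+3·3+1·2 = 20
gcd(4,4,5,3,1) = 1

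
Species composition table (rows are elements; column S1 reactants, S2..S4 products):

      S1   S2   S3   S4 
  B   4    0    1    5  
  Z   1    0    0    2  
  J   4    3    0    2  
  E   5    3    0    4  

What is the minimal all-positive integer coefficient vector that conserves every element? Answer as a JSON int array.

Coefficients: [2, 2, 3, 1]

B: 2·4 = 8 | 2·0+3·1+1·5 = 8
Z: 2·1 = 2 | 2·0+3·0+1·2 = 2
J: 2·4 = 8 | 2·3+3·0+1·2 = 8
E: 2·5 = 10 | 2·3+3·0+1·4 = 10
gcd(2,2,3,1) = 1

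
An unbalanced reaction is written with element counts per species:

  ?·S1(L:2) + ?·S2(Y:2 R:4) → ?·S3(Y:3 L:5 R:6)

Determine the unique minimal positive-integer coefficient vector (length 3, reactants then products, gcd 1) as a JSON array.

Y: 5·0+3·2 = 6 | 2·3 = 6
L: 5·2+3·0 = 10 | 2·5 = 10
R: 5·0+3·4 = 12 | 2·6 = 12
gcd(5,3,2) = 1

Coefficients: [5, 3, 2]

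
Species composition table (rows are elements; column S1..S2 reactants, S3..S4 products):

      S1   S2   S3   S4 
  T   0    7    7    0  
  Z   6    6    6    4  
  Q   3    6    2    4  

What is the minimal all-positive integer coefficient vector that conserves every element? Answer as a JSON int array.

T: 4·0+3·7 = 21 | 3·7+6·0 = 21
Z: 4·6+3·6 = 42 | 3·6+6·4 = 42
Q: 4·3+3·6 = 30 | 3·2+6·4 = 30
gcd(4,3,3,6) = 1

Coefficients: [4, 3, 3, 6]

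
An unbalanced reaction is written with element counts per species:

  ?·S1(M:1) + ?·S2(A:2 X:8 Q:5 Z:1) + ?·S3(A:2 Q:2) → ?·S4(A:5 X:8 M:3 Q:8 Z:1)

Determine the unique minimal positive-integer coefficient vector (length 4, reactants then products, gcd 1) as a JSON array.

Coefficients: [6, 2, 3, 2]

A: 6·0+2·2+3·2 = 10 | 2·5 = 10
X: 6·0+2·8+3·0 = 16 | 2·8 = 16
M: 6·1+2·0+3·0 = 6 | 2·3 = 6
Q: 6·0+2·5+3·2 = 16 | 2·8 = 16
Z: 6·0+2·1+3·0 = 2 | 2·1 = 2
gcd(6,2,3,2) = 1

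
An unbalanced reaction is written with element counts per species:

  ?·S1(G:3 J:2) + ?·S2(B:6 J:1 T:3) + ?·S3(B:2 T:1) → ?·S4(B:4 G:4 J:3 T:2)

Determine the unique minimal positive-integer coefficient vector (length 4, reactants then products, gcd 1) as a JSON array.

B: 4·0+1·6+3·2 = 12 | 3·4 = 12
G: 4·3+1·0+3·0 = 12 | 3·4 = 12
J: 4·2+1·1+3·0 = 9 | 3·3 = 9
T: 4·0+1·3+3·1 = 6 | 3·2 = 6
gcd(4,1,3,3) = 1

Coefficients: [4, 1, 3, 3]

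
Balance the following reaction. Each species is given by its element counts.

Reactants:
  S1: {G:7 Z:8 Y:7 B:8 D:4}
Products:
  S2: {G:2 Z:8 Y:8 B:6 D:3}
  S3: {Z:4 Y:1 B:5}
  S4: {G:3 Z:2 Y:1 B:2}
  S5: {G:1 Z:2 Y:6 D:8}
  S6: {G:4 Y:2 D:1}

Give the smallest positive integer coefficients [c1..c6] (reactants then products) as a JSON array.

G: 6·7 = 42 | 1·2+6·0+6·3+2·1+5·4 = 42
Z: 6·8 = 48 | 1·8+6·4+6·2+2·2+5·0 = 48
Y: 6·7 = 42 | 1·8+6·1+6·1+2·6+5·2 = 42
B: 6·8 = 48 | 1·6+6·5+6·2+2·0+5·0 = 48
D: 6·4 = 24 | 1·3+6·0+6·0+2·8+5·1 = 24
gcd(6,1,6,6,2,5) = 1

Coefficients: [6, 1, 6, 6, 2, 5]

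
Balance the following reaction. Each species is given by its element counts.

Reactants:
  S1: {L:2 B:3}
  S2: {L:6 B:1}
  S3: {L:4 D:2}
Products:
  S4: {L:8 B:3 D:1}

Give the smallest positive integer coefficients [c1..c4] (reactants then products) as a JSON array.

L: 3·2+3·6+2·4 = 32 | 4·8 = 32
B: 3·3+3·1+2·0 = 12 | 4·3 = 12
D: 3·0+3·0+2·2 = 4 | 4·1 = 4
gcd(3,3,2,4) = 1

Coefficients: [3, 3, 2, 4]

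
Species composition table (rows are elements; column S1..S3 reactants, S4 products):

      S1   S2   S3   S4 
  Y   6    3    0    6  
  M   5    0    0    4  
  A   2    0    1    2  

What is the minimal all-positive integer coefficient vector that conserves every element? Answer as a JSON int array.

Y: 4·6+2·3+2·0 = 30 | 5·6 = 30
M: 4·5+2·0+2·0 = 20 | 5·4 = 20
A: 4·2+2·0+2·1 = 10 | 5·2 = 10
gcd(4,2,2,5) = 1

Coefficients: [4, 2, 2, 5]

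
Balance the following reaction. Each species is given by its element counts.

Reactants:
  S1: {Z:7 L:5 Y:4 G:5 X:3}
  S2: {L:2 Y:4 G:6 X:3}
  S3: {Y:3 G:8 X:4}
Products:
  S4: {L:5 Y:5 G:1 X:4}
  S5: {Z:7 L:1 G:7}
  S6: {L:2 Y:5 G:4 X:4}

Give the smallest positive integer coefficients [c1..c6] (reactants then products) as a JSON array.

Coefficients: [5, 3, 1, 4, 5, 3]

Z: 5·7+3·0+1·0 = 35 | 4·0+5·7+3·0 = 35
L: 5·5+3·2+1·0 = 31 | 4·5+5·1+3·2 = 31
Y: 5·4+3·4+1·3 = 35 | 4·5+5·0+3·5 = 35
G: 5·5+3·6+1·8 = 51 | 4·1+5·7+3·4 = 51
X: 5·3+3·3+1·4 = 28 | 4·4+5·0+3·4 = 28
gcd(5,3,1,4,5,3) = 1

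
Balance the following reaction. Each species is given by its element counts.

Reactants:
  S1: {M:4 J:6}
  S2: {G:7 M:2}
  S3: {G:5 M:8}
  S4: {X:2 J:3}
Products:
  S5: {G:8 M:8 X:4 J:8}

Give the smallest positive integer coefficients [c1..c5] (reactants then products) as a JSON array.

Coefficients: [1, 2, 2, 6, 3]

G: 1·0+2·7+2·5+6·0 = 24 | 3·8 = 24
M: 1·4+2·2+2·8+6·0 = 24 | 3·8 = 24
X: 1·0+2·0+2·0+6·2 = 12 | 3·4 = 12
J: 1·6+2·0+2·0+6·3 = 24 | 3·8 = 24
gcd(1,2,2,6,3) = 1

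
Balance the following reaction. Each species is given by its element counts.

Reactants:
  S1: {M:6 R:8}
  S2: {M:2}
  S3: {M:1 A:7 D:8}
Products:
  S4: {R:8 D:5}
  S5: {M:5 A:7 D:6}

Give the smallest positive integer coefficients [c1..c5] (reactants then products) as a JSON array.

M: 2·6+4·2+5·1 = 25 | 2·0+5·5 = 25
A: 2·0+4·0+5·7 = 35 | 2·0+5·7 = 35
R: 2·8+4·0+5·0 = 16 | 2·8+5·0 = 16
D: 2·0+4·0+5·8 = 40 | 2·5+5·6 = 40
gcd(2,4,5,2,5) = 1

Coefficients: [2, 4, 5, 2, 5]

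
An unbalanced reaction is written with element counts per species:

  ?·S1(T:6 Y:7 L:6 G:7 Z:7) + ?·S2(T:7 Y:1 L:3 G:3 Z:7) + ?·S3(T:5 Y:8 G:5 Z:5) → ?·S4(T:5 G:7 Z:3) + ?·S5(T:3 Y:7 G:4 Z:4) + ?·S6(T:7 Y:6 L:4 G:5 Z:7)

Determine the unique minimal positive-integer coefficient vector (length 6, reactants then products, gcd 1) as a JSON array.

Coefficients: [3, 2, 6, 1, 5, 6]

T: 3·6+2·7+6·5 = 62 | 1·5+5·3+6·7 = 62
Y: 3·7+2·1+6·8 = 71 | 1·0+5·7+6·6 = 71
L: 3·6+2·3+6·0 = 24 | 1·0+5·0+6·4 = 24
G: 3·7+2·3+6·5 = 57 | 1·7+5·4+6·5 = 57
Z: 3·7+2·7+6·5 = 65 | 1·3+5·4+6·7 = 65
gcd(3,2,6,1,5,6) = 1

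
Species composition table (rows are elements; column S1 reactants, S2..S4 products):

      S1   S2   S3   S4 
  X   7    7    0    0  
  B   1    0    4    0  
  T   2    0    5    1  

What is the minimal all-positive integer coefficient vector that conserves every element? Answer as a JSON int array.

X: 4·7 = 28 | 4·7+1·0+3·0 = 28
B: 4·1 = 4 | 4·0+1·4+3·0 = 4
T: 4·2 = 8 | 4·0+1·5+3·1 = 8
gcd(4,4,1,3) = 1

Coefficients: [4, 4, 1, 3]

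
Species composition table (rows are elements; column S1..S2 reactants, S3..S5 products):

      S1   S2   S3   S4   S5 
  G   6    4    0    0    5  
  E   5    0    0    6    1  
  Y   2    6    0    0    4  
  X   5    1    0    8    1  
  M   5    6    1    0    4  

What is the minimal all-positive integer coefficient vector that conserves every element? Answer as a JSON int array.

G: 2·6+2·4 = 20 | 6·0+1·0+4·5 = 20
E: 2·5+2·0 = 10 | 6·0+1·6+4·1 = 10
Y: 2·2+2·6 = 16 | 6·0+1·0+4·4 = 16
X: 2·5+2·1 = 12 | 6·0+1·8+4·1 = 12
M: 2·5+2·6 = 22 | 6·1+1·0+4·4 = 22
gcd(2,2,6,1,4) = 1

Coefficients: [2, 2, 6, 1, 4]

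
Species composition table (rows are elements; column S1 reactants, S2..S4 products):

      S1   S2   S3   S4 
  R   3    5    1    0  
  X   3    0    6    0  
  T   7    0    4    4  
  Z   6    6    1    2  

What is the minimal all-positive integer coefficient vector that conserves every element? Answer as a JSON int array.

Coefficients: [4, 2, 2, 5]

R: 4·3 = 12 | 2·5+2·1+5·0 = 12
X: 4·3 = 12 | 2·0+2·6+5·0 = 12
T: 4·7 = 28 | 2·0+2·4+5·4 = 28
Z: 4·6 = 24 | 2·6+2·1+5·2 = 24
gcd(4,2,2,5) = 1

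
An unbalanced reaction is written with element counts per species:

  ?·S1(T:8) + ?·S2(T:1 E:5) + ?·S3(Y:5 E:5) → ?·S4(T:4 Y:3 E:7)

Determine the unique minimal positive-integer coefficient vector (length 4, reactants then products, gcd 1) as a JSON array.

T: 2·8+4·1+3·0 = 20 | 5·4 = 20
Y: 2·0+4·0+3·5 = 15 | 5·3 = 15
E: 2·0+4·5+3·5 = 35 | 5·7 = 35
gcd(2,4,3,5) = 1

Coefficients: [2, 4, 3, 5]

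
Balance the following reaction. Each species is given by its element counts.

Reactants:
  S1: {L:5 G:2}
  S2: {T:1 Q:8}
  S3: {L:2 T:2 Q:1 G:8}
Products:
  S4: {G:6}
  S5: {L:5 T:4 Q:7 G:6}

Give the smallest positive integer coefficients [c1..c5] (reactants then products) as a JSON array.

Coefficients: [1, 2, 5, 4, 3]

L: 1·5+2·0+5·2 = 15 | 4·0+3·5 = 15
T: 1·0+2·1+5·2 = 12 | 4·0+3·4 = 12
Q: 1·0+2·8+5·1 = 21 | 4·0+3·7 = 21
G: 1·2+2·0+5·8 = 42 | 4·6+3·6 = 42
gcd(1,2,5,4,3) = 1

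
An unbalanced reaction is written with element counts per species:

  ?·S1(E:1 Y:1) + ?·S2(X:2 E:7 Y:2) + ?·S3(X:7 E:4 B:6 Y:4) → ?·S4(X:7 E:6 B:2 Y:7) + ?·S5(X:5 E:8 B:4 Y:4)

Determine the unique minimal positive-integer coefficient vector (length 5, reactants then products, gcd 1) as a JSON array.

Coefficients: [5, 3, 3, 1, 4]

X: 5·0+3·2+3·7 = 27 | 1·7+4·5 = 27
E: 5·1+3·7+3·4 = 38 | 1·6+4·8 = 38
B: 5·0+3·0+3·6 = 18 | 1·2+4·4 = 18
Y: 5·1+3·2+3·4 = 23 | 1·7+4·4 = 23
gcd(5,3,3,1,4) = 1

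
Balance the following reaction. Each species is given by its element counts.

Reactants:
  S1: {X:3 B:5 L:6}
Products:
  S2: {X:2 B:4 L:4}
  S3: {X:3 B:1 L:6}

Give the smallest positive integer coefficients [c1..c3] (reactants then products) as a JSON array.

X: 5·3 = 15 | 6·2+1·3 = 15
B: 5·5 = 25 | 6·4+1·1 = 25
L: 5·6 = 30 | 6·4+1·6 = 30
gcd(5,6,1) = 1

Coefficients: [5, 6, 1]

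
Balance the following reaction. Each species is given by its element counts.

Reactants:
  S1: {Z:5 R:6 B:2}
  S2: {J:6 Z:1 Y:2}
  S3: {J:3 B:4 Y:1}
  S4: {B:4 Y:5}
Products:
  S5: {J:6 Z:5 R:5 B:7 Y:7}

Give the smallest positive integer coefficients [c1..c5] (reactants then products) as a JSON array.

J: 5·0+5·6+2·3+6·0 = 36 | 6·6 = 36
Z: 5·5+5·1+2·0+6·0 = 30 | 6·5 = 30
R: 5·6+5·0+2·0+6·0 = 30 | 6·5 = 30
B: 5·2+5·0+2·4+6·4 = 42 | 6·7 = 42
Y: 5·0+5·2+2·1+6·5 = 42 | 6·7 = 42
gcd(5,5,2,6,6) = 1

Coefficients: [5, 5, 2, 6, 6]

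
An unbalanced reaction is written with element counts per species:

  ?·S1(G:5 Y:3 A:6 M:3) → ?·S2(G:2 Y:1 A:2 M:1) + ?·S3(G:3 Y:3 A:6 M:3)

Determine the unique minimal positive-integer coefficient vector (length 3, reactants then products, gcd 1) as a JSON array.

G: 3·5 = 15 | 6·2+1·3 = 15
Y: 3·3 = 9 | 6·1+1·3 = 9
A: 3·6 = 18 | 6·2+1·6 = 18
M: 3·3 = 9 | 6·1+1·3 = 9
gcd(3,6,1) = 1

Coefficients: [3, 6, 1]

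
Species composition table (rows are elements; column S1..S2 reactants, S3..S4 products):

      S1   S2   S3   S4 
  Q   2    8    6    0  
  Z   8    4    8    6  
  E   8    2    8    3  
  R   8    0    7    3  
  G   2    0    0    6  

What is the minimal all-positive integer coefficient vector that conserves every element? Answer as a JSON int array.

Coefficients: [6, 3, 6, 2]

Q: 6·2+3·8 = 36 | 6·6+2·0 = 36
Z: 6·8+3·4 = 60 | 6·8+2·6 = 60
E: 6·8+3·2 = 54 | 6·8+2·3 = 54
R: 6·8+3·0 = 48 | 6·7+2·3 = 48
G: 6·2+3·0 = 12 | 6·0+2·6 = 12
gcd(6,3,6,2) = 1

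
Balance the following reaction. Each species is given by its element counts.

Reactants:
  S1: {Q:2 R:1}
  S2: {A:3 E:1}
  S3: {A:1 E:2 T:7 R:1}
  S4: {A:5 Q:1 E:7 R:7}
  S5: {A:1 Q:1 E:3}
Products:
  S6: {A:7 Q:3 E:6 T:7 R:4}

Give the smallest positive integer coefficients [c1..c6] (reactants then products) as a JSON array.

Coefficients: [5, 6, 4, 1, 1, 4]

A: 5·0+6·3+4·1+1·5+1·1 = 28 | 4·7 = 28
Q: 5·2+6·0+4·0+1·1+1·1 = 12 | 4·3 = 12
E: 5·0+6·1+4·2+1·7+1·3 = 24 | 4·6 = 24
T: 5·0+6·0+4·7+1·0+1·0 = 28 | 4·7 = 28
R: 5·1+6·0+4·1+1·7+1·0 = 16 | 4·4 = 16
gcd(5,6,4,1,1,4) = 1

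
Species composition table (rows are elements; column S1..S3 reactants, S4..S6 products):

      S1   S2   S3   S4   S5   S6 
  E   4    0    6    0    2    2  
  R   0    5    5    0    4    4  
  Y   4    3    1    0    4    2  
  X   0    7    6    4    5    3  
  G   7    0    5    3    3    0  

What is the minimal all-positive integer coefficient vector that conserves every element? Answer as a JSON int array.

E: 1·4+3·0+1·6 = 10 | 2·0+2·2+3·2 = 10
R: 1·0+3·5+1·5 = 20 | 2·0+2·4+3·4 = 20
Y: 1·4+3·3+1·1 = 14 | 2·0+2·4+3·2 = 14
X: 1·0+3·7+1·6 = 27 | 2·4+2·5+3·3 = 27
G: 1·7+3·0+1·5 = 12 | 2·3+2·3+3·0 = 12
gcd(1,3,1,2,2,3) = 1

Coefficients: [1, 3, 1, 2, 2, 3]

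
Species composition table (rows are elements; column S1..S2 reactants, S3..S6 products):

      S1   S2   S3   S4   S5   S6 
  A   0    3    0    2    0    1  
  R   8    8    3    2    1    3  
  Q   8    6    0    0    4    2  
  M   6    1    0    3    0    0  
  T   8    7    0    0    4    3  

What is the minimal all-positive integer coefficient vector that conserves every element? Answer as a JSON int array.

Coefficients: [1, 3, 4, 3, 5, 3]

A: 1·0+3·3 = 9 | 4·0+3·2+5·0+3·1 = 9
R: 1·8+3·8 = 32 | 4·3+3·2+5·1+3·3 = 32
Q: 1·8+3·6 = 26 | 4·0+3·0+5·4+3·2 = 26
M: 1·6+3·1 = 9 | 4·0+3·3+5·0+3·0 = 9
T: 1·8+3·7 = 29 | 4·0+3·0+5·4+3·3 = 29
gcd(1,3,4,3,5,3) = 1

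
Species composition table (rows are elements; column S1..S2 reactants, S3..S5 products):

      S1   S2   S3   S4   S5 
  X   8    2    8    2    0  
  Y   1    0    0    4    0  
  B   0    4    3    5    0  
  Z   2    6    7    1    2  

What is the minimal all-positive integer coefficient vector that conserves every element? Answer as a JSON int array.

X: 4·8+5·2 = 42 | 5·8+1·2+1·0 = 42
Y: 4·1+5·0 = 4 | 5·0+1·4+1·0 = 4
B: 4·0+5·4 = 20 | 5·3+1·5+1·0 = 20
Z: 4·2+5·6 = 38 | 5·7+1·1+1·2 = 38
gcd(4,5,5,1,1) = 1

Coefficients: [4, 5, 5, 1, 1]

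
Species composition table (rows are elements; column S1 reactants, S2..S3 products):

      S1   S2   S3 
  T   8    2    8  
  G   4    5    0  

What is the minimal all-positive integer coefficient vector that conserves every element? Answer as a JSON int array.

T: 5·8 = 40 | 4·2+4·8 = 40
G: 5·4 = 20 | 4·5+4·0 = 20
gcd(5,4,4) = 1

Coefficients: [5, 4, 4]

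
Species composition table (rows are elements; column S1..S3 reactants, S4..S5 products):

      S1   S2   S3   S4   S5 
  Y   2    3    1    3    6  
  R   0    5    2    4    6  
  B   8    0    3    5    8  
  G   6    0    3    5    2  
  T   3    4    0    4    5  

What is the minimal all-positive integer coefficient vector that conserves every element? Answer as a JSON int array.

Coefficients: [3, 4, 3, 5, 1]

Y: 3·2+4·3+3·1 = 21 | 5·3+1·6 = 21
R: 3·0+4·5+3·2 = 26 | 5·4+1·6 = 26
B: 3·8+4·0+3·3 = 33 | 5·5+1·8 = 33
G: 3·6+4·0+3·3 = 27 | 5·5+1·2 = 27
T: 3·3+4·4+3·0 = 25 | 5·4+1·5 = 25
gcd(3,4,3,5,1) = 1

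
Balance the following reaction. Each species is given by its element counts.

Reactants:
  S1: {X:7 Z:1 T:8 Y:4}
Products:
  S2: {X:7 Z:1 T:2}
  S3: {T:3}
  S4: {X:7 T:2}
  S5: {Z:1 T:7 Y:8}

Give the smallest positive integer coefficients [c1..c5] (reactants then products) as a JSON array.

X: 6·7 = 42 | 3·7+5·0+3·7+3·0 = 42
Z: 6·1 = 6 | 3·1+5·0+3·0+3·1 = 6
T: 6·8 = 48 | 3·2+5·3+3·2+3·7 = 48
Y: 6·4 = 24 | 3·0+5·0+3·0+3·8 = 24
gcd(6,3,5,3,3) = 1

Coefficients: [6, 3, 5, 3, 3]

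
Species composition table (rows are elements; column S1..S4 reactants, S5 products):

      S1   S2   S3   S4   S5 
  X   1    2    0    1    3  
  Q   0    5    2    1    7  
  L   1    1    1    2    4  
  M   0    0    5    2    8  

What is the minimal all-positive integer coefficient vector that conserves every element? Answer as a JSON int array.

X: 5·1+3·2+6·0+1·1 = 12 | 4·3 = 12
Q: 5·0+3·5+6·2+1·1 = 28 | 4·7 = 28
L: 5·1+3·1+6·1+1·2 = 16 | 4·4 = 16
M: 5·0+3·0+6·5+1·2 = 32 | 4·8 = 32
gcd(5,3,6,1,4) = 1

Coefficients: [5, 3, 6, 1, 4]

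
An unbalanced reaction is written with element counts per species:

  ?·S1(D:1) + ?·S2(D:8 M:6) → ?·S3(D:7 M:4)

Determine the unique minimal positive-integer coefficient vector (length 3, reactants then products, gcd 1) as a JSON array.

Coefficients: [5, 2, 3]

D: 5·1+2·8 = 21 | 3·7 = 21
M: 5·0+2·6 = 12 | 3·4 = 12
gcd(5,2,3) = 1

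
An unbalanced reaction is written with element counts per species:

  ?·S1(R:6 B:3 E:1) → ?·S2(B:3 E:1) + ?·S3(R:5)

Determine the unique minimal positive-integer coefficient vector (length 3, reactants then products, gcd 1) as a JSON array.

R: 5·6 = 30 | 5·0+6·5 = 30
B: 5·3 = 15 | 5·3+6·0 = 15
E: 5·1 = 5 | 5·1+6·0 = 5
gcd(5,5,6) = 1

Coefficients: [5, 5, 6]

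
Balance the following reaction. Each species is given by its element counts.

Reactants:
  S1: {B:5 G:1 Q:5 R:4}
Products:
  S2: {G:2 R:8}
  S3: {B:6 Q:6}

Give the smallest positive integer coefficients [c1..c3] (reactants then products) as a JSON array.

B: 6·5 = 30 | 3·0+5·6 = 30
G: 6·1 = 6 | 3·2+5·0 = 6
Q: 6·5 = 30 | 3·0+5·6 = 30
R: 6·4 = 24 | 3·8+5·0 = 24
gcd(6,3,5) = 1

Coefficients: [6, 3, 5]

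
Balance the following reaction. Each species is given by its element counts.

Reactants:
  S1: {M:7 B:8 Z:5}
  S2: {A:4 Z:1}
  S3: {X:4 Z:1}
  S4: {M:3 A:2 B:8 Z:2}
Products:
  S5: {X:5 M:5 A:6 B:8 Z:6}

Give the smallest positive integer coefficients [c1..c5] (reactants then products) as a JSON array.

Coefficients: [2, 5, 5, 2, 4]

X: 2·0+5·0+5·4+2·0 = 20 | 4·5 = 20
M: 2·7+5·0+5·0+2·3 = 20 | 4·5 = 20
A: 2·0+5·4+5·0+2·2 = 24 | 4·6 = 24
B: 2·8+5·0+5·0+2·8 = 32 | 4·8 = 32
Z: 2·5+5·1+5·1+2·2 = 24 | 4·6 = 24
gcd(2,5,5,2,4) = 1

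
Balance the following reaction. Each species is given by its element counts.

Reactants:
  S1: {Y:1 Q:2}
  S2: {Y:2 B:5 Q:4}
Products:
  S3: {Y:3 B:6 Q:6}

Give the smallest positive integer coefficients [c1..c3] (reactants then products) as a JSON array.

Coefficients: [3, 6, 5]

Y: 3·1+6·2 = 15 | 5·3 = 15
B: 3·0+6·5 = 30 | 5·6 = 30
Q: 3·2+6·4 = 30 | 5·6 = 30
gcd(3,6,5) = 1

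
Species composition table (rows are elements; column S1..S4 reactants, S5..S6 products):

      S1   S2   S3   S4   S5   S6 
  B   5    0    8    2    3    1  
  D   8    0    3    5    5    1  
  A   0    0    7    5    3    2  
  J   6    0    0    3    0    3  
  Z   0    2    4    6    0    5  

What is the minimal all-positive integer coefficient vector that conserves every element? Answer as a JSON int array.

B: 1·5+1·0+1·8+4·2 = 21 | 5·3+6·1 = 21
D: 1·8+1·0+1·3+4·5 = 31 | 5·5+6·1 = 31
A: 1·0+1·0+1·7+4·5 = 27 | 5·3+6·2 = 27
J: 1·6+1·0+1·0+4·3 = 18 | 5·0+6·3 = 18
Z: 1·0+1·2+1·4+4·6 = 30 | 5·0+6·5 = 30
gcd(1,1,1,4,5,6) = 1

Coefficients: [1, 1, 1, 4, 5, 6]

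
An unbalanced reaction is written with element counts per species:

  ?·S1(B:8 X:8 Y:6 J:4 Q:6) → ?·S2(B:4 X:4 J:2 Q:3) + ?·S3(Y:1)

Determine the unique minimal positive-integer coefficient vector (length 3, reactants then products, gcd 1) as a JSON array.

B: 1·8 = 8 | 2·4+6·0 = 8
X: 1·8 = 8 | 2·4+6·0 = 8
Y: 1·6 = 6 | 2·0+6·1 = 6
J: 1·4 = 4 | 2·2+6·0 = 4
Q: 1·6 = 6 | 2·3+6·0 = 6
gcd(1,2,6) = 1

Coefficients: [1, 2, 6]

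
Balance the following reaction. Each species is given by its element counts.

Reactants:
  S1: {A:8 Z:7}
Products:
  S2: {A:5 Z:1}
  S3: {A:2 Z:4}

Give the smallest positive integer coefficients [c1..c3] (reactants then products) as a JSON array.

A: 2·8 = 16 | 2·5+3·2 = 16
Z: 2·7 = 14 | 2·1+3·4 = 14
gcd(2,2,3) = 1

Coefficients: [2, 2, 3]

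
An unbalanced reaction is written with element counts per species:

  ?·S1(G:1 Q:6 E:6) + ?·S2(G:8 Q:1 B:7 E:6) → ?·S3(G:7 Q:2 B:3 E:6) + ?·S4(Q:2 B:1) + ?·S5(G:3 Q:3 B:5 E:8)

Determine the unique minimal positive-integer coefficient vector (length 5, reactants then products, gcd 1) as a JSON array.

G: 4·1+5·8 = 44 | 5·7+5·0+3·3 = 44
Q: 4·6+5·1 = 29 | 5·2+5·2+3·3 = 29
B: 4·0+5·7 = 35 | 5·3+5·1+3·5 = 35
E: 4·6+5·6 = 54 | 5·6+5·0+3·8 = 54
gcd(4,5,5,5,3) = 1

Coefficients: [4, 5, 5, 5, 3]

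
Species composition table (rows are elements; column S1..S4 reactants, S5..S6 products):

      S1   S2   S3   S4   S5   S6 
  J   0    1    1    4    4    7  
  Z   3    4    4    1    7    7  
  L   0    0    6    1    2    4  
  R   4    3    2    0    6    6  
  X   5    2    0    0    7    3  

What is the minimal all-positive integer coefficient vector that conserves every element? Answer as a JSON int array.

J: 4·0+2·1+1·1+4·4 = 19 | 3·4+1·7 = 19
Z: 4·3+2·4+1·4+4·1 = 28 | 3·7+1·7 = 28
L: 4·0+2·0+1·6+4·1 = 10 | 3·2+1·4 = 10
R: 4·4+2·3+1·2+4·0 = 24 | 3·6+1·6 = 24
X: 4·5+2·2+1·0+4·0 = 24 | 3·7+1·3 = 24
gcd(4,2,1,4,3,1) = 1

Coefficients: [4, 2, 1, 4, 3, 1]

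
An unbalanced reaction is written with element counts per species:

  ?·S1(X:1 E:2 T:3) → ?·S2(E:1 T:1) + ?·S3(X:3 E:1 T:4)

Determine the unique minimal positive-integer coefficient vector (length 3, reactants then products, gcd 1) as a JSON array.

X: 3·1 = 3 | 5·0+1·3 = 3
E: 3·2 = 6 | 5·1+1·1 = 6
T: 3·3 = 9 | 5·1+1·4 = 9
gcd(3,5,1) = 1

Coefficients: [3, 5, 1]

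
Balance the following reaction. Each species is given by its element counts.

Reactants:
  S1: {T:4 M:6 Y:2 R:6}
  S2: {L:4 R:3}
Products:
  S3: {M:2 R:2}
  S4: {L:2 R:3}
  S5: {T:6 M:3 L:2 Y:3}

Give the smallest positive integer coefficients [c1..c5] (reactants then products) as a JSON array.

T: 3·4+4·0 = 12 | 6·0+6·0+2·6 = 12
M: 3·6+4·0 = 18 | 6·2+6·0+2·3 = 18
L: 3·0+4·4 = 16 | 6·0+6·2+2·2 = 16
Y: 3·2+4·0 = 6 | 6·0+6·0+2·3 = 6
R: 3·6+4·3 = 30 | 6·2+6·3+2·0 = 30
gcd(3,4,6,6,2) = 1

Coefficients: [3, 4, 6, 6, 2]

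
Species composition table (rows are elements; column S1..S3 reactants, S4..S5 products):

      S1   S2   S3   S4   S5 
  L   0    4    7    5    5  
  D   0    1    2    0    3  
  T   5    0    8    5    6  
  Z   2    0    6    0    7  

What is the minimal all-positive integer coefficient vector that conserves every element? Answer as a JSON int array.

L: 5·0+6·4+3·7 = 45 | 5·5+4·5 = 45
D: 5·0+6·1+3·2 = 12 | 5·0+4·3 = 12
T: 5·5+6·0+3·8 = 49 | 5·5+4·6 = 49
Z: 5·2+6·0+3·6 = 28 | 5·0+4·7 = 28
gcd(5,6,3,5,4) = 1

Coefficients: [5, 6, 3, 5, 4]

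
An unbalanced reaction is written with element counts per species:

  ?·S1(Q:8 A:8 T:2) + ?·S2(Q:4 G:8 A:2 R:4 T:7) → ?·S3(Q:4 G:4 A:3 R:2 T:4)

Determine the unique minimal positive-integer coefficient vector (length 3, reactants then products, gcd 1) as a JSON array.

Coefficients: [1, 2, 4]

Q: 1·8+2·4 = 16 | 4·4 = 16
G: 1·0+2·8 = 16 | 4·4 = 16
A: 1·8+2·2 = 12 | 4·3 = 12
R: 1·0+2·4 = 8 | 4·2 = 8
T: 1·2+2·7 = 16 | 4·4 = 16
gcd(1,2,4) = 1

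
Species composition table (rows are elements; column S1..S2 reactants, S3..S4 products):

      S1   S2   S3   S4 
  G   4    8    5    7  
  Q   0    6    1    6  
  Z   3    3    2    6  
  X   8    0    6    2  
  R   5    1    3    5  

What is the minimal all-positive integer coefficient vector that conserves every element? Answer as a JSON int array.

G: 5·4+3·8 = 44 | 6·5+2·7 = 44
Q: 5·0+3·6 = 18 | 6·1+2·6 = 18
Z: 5·3+3·3 = 24 | 6·2+2·6 = 24
X: 5·8+3·0 = 40 | 6·6+2·2 = 40
R: 5·5+3·1 = 28 | 6·3+2·5 = 28
gcd(5,3,6,2) = 1

Coefficients: [5, 3, 6, 2]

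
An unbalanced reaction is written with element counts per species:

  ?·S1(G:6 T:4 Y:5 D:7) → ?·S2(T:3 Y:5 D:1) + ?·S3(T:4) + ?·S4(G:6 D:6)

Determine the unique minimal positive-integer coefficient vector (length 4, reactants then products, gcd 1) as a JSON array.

Coefficients: [4, 4, 1, 4]

G: 4·6 = 24 | 4·0+1·0+4·6 = 24
T: 4·4 = 16 | 4·3+1·4+4·0 = 16
Y: 4·5 = 20 | 4·5+1·0+4·0 = 20
D: 4·7 = 28 | 4·1+1·0+4·6 = 28
gcd(4,4,1,4) = 1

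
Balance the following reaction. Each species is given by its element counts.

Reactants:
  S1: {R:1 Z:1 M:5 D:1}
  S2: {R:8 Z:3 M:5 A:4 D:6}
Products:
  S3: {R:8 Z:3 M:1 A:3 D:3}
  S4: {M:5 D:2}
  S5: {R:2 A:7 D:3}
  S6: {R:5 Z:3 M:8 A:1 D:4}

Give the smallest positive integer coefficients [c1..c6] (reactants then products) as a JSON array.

R: 6·1+5·8 = 46 | 3·8+4·0+1·2+4·5 = 46
Z: 6·1+5·3 = 21 | 3·3+4·0+1·0+4·3 = 21
M: 6·5+5·5 = 55 | 3·1+4·5+1·0+4·8 = 55
A: 6·0+5·4 = 20 | 3·3+4·0+1·7+4·1 = 20
D: 6·1+5·6 = 36 | 3·3+4·2+1·3+4·4 = 36
gcd(6,5,3,4,1,4) = 1

Coefficients: [6, 5, 3, 4, 1, 4]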